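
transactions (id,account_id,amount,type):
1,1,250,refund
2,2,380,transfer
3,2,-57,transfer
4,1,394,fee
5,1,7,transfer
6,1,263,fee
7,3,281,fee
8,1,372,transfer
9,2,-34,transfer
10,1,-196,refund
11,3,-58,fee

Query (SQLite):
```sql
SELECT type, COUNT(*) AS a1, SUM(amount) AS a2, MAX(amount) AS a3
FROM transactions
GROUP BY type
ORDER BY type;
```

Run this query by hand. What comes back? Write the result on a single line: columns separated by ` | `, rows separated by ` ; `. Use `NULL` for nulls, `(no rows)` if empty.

fee | 4 | 880 | 394 ; refund | 2 | 54 | 250 ; transfer | 5 | 668 | 380

Group transactions by type.
Per group compute: COUNT(*), SUM(amount), MAX(amount).
  fee: ids {4, 6, 7, 11} → COUNT(*)=4, SUM(amount)=880, MAX(amount)=394
  refund: ids {1, 10} → COUNT(*)=2, SUM(amount)=54, MAX(amount)=250
  transfer: ids {2, 3, 5, 8, 9} → COUNT(*)=5, SUM(amount)=668, MAX(amount)=380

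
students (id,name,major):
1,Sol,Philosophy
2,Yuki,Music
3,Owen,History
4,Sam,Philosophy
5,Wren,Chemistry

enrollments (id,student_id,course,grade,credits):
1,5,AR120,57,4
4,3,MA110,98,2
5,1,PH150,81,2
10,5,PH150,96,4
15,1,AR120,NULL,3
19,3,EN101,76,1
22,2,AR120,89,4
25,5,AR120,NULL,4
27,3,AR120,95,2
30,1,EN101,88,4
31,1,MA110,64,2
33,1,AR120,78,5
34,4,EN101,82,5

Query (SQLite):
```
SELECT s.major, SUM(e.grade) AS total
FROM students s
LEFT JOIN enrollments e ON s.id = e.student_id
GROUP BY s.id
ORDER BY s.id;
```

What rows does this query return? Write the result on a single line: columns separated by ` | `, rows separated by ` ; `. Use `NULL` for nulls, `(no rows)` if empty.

Philosophy | 311 ; Music | 89 ; History | 269 ; Philosophy | 82 ; Chemistry | 153

LEFT JOIN keeps every students row; unmatched ones get NULL for enrollments columns.
Group by students.id and compute SUM(e.grade). SUM over an all-NULL group is NULL.
  1: ids {5, 15, 30, 31, 33} → SUM(e.grade)=311
  2: ids {22} → SUM(e.grade)=89
  3: ids {4, 19, 27} → SUM(e.grade)=269
  4: ids {34} → SUM(e.grade)=82
  5: ids {1, 10, 25} → SUM(e.grade)=153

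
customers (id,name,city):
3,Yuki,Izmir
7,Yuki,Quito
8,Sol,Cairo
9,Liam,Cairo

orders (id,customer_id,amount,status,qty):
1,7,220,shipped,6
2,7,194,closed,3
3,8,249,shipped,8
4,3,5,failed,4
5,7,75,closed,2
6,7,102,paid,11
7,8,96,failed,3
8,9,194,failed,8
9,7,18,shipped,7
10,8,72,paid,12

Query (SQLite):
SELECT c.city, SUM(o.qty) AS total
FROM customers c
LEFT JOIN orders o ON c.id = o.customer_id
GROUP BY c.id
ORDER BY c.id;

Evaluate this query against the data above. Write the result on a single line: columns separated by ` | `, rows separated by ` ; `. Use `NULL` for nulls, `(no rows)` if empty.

Izmir | 4 ; Quito | 29 ; Cairo | 23 ; Cairo | 8

LEFT JOIN keeps every customers row; unmatched ones get NULL for orders columns.
Group by customers.id and compute SUM(o.qty). SUM over an all-NULL group is NULL.
  3: ids {4} → SUM(o.qty)=4
  7: ids {1, 2, 5, 6, 9} → SUM(o.qty)=29
  8: ids {3, 7, 10} → SUM(o.qty)=23
  9: ids {8} → SUM(o.qty)=8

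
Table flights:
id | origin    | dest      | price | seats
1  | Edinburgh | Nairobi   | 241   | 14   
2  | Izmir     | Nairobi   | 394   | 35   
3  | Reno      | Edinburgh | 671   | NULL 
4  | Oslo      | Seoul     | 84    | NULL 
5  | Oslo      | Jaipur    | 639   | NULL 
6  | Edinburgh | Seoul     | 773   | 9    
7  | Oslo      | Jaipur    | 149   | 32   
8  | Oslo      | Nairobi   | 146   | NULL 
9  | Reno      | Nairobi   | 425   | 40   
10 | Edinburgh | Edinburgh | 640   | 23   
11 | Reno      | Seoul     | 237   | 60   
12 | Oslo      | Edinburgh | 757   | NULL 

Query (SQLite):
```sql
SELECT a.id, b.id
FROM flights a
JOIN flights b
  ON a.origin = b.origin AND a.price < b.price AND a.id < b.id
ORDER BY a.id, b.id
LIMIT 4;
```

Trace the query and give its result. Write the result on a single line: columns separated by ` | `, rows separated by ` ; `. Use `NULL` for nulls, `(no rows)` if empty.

1 | 6 ; 1 | 10 ; 4 | 5 ; 4 | 7

Pairs (a,b) with same origin, a.price < b.price, a.id < b.id.
origin groups: Edinburgh:{1,6,10} Izmir:{2} Oslo:{4,5,7,8,12} Reno:{3,9,11}
Ordered by (a.id, b.id); first 4.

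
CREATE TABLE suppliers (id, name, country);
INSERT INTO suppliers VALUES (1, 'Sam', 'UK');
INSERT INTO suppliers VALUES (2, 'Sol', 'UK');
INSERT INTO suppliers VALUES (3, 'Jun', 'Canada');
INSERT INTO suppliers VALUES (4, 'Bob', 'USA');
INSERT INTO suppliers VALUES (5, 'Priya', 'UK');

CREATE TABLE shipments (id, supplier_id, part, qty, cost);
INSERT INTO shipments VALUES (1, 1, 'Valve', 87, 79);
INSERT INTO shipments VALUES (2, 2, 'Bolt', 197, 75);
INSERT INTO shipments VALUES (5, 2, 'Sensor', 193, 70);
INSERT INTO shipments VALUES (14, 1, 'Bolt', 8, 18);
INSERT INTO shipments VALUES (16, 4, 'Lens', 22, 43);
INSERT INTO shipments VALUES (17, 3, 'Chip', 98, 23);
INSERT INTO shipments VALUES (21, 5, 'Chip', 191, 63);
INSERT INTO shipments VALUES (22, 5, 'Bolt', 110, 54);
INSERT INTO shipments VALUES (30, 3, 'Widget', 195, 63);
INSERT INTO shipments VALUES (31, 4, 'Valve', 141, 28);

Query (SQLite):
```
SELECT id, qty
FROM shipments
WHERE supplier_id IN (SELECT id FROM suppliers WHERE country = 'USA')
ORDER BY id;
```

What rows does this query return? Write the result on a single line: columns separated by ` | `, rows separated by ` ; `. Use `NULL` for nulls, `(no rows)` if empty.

16 | 22 ; 31 | 141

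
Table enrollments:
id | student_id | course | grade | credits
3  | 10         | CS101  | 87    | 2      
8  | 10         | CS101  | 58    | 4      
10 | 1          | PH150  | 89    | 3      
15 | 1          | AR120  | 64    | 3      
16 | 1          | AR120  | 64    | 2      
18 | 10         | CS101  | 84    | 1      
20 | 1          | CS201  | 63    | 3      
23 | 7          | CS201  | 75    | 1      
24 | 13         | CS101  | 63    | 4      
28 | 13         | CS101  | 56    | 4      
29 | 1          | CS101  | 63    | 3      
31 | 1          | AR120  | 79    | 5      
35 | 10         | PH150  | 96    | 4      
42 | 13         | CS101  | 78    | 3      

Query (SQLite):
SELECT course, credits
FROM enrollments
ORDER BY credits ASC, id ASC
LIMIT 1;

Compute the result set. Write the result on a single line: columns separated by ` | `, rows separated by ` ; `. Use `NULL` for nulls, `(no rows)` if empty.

Sort by credits asc, tiebreak id asc: (1, id=18), (1, id=23), (2, id=3), (2, id=16) …. Take first 1.

CS101 | 1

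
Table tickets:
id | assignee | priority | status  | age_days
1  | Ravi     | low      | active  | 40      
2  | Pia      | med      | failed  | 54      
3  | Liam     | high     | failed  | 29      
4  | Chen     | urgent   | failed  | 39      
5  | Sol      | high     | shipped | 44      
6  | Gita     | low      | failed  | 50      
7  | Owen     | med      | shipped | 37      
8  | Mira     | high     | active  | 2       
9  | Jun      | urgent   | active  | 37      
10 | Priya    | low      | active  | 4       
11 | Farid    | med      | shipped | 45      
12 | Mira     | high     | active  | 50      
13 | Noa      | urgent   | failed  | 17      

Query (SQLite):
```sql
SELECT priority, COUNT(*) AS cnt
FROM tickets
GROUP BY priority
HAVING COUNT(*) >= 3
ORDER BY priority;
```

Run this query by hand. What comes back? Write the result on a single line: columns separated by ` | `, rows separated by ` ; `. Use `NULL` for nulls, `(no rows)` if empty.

Partition tickets by priority; compute COUNT(*) within each group.
HAVING: keep groups with count ≥ 3.
  high: ids {3, 5, 8, 12} → COUNT(*)=4
  low: ids {1, 6, 10} → COUNT(*)=3
  med: ids {2, 7, 11} → COUNT(*)=3
  urgent: ids {4, 9, 13} → COUNT(*)=3

high | 4 ; low | 3 ; med | 3 ; urgent | 3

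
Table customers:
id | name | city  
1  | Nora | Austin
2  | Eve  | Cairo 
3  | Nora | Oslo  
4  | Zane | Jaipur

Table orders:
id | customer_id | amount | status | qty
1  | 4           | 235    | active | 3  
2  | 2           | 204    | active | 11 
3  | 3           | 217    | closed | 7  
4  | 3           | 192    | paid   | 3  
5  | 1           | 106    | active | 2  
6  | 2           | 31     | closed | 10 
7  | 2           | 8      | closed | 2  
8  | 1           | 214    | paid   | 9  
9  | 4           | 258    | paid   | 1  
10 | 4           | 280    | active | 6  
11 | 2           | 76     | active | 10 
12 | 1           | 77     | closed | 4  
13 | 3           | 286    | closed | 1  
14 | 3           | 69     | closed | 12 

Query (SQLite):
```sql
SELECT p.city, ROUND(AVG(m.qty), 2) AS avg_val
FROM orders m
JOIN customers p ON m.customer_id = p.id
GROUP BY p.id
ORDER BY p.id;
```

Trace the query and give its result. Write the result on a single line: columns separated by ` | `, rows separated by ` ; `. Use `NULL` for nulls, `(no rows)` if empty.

Austin | 5 ; Cairo | 8.25 ; Oslo | 5.75 ; Jaipur | 3.33

Join each orders row to its customers via customer_id.
Group joined rows by customers.id; compute ROUND(AVG(m.qty), 2) per group.
  1: ids {5, 8, 12} → ROUND(AVG(m.qty), 2)=5
  2: ids {2, 6, 7, 11} → ROUND(AVG(m.qty), 2)=8.25
  3: ids {3, 4, 13, 14} → ROUND(AVG(m.qty), 2)=5.75
  4: ids {1, 9, 10} → ROUND(AVG(m.qty), 2)=3.33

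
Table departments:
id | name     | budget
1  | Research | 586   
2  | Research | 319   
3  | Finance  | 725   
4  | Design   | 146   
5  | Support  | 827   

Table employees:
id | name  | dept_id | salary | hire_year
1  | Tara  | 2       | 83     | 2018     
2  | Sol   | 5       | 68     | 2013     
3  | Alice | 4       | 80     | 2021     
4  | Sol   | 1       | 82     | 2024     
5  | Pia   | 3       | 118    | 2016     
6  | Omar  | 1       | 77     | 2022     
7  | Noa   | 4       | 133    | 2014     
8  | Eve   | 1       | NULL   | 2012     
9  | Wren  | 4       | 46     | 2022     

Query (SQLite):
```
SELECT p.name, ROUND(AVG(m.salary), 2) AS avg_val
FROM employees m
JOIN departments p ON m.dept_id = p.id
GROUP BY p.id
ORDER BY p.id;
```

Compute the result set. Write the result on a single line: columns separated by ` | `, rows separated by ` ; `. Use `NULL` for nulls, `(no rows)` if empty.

Research | 79.5 ; Research | 83 ; Finance | 118 ; Design | 86.33 ; Support | 68

Join each employees row to its departments via dept_id.
Group joined rows by departments.id; compute ROUND(AVG(m.salary), 2) per group.
  1: ids {4, 6, 8} → ROUND(AVG(m.salary), 2)=79.5
  2: ids {1} → ROUND(AVG(m.salary), 2)=83
  3: ids {5} → ROUND(AVG(m.salary), 2)=118
  4: ids {3, 7, 9} → ROUND(AVG(m.salary), 2)=86.33
  5: ids {2} → ROUND(AVG(m.salary), 2)=68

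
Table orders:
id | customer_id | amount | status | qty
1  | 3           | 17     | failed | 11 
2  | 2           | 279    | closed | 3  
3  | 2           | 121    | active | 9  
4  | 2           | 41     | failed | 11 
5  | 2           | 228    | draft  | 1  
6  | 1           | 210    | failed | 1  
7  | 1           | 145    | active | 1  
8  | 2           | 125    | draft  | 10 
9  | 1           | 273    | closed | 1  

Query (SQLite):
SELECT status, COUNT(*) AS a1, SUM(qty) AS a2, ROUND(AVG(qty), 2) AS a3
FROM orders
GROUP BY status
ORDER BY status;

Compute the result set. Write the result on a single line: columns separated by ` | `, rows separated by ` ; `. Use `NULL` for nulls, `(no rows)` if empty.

active | 2 | 10 | 5 ; closed | 2 | 4 | 2 ; draft | 2 | 11 | 5.5 ; failed | 3 | 23 | 7.67

Group orders by status.
Per group compute: COUNT(*), SUM(qty), ROUND(AVG(qty), 2).
  active: ids {3, 7} → COUNT(*)=2, SUM(qty)=10, ROUND(AVG(qty), 2)=5
  closed: ids {2, 9} → COUNT(*)=2, SUM(qty)=4, ROUND(AVG(qty), 2)=2
  draft: ids {5, 8} → COUNT(*)=2, SUM(qty)=11, ROUND(AVG(qty), 2)=5.5
  failed: ids {1, 4, 6} → COUNT(*)=3, SUM(qty)=23, ROUND(AVG(qty), 2)=7.67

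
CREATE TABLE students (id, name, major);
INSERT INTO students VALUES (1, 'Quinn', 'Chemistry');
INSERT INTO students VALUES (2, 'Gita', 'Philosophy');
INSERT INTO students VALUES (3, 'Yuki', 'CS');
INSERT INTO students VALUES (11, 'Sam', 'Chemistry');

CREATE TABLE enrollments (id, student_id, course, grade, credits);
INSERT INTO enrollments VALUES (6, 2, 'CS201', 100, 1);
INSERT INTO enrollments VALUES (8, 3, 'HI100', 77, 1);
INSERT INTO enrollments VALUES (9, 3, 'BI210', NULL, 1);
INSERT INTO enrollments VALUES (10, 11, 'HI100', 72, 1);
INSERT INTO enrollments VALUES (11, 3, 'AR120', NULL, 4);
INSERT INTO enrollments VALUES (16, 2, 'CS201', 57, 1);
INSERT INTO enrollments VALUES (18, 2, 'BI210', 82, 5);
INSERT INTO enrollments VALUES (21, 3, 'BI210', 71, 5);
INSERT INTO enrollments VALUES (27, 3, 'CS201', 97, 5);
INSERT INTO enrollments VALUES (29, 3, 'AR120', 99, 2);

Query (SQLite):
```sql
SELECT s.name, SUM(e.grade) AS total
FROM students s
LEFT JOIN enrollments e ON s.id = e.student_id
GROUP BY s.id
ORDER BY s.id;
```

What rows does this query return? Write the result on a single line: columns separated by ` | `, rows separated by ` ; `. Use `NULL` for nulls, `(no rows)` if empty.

LEFT JOIN keeps every students row; unmatched ones get NULL for enrollments columns.
Group by students.id and compute SUM(e.grade). SUM over an all-NULL group is NULL.
  1: ids {—} → SUM(e.grade)=NULL
  2: ids {6, 16, 18} → SUM(e.grade)=239
  3: ids {8, 9, 11, 21, 27, 29} → SUM(e.grade)=344
  11: ids {10} → SUM(e.grade)=72

Quinn | NULL ; Gita | 239 ; Yuki | 344 ; Sam | 72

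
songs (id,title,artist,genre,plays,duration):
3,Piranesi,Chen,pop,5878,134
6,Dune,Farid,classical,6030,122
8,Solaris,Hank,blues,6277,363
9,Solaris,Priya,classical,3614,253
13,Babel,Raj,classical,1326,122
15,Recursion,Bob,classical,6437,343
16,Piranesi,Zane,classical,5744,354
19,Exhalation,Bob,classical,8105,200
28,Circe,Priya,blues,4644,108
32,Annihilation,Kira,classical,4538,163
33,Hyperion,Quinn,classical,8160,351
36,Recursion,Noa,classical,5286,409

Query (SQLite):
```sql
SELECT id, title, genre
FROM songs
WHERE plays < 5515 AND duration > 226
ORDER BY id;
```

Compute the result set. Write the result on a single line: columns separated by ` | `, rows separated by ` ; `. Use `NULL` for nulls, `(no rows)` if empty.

plays < 5515: ids {9, 13, 28, 32, 36}
duration > 226: ids {8, 9, 15, 16, 33, 36}
Combine with AND.

9 | Solaris | classical ; 36 | Recursion | classical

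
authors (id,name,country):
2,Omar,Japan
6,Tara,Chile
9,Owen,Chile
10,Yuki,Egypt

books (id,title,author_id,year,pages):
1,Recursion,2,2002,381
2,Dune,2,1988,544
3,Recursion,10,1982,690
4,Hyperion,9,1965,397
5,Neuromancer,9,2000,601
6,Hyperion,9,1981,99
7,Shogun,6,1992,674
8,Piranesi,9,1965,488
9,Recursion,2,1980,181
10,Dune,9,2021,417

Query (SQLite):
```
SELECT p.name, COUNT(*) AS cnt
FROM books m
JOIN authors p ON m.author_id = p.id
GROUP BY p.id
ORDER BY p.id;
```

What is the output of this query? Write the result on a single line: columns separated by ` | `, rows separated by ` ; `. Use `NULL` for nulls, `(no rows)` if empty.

Join each books row to its authors via author_id.
Group joined rows by authors.id; compute COUNT(*) per group.
  2: ids {1, 2, 9} → COUNT(*)=3
  6: ids {7} → COUNT(*)=1
  9: ids {4, 5, 6, 8, 10} → COUNT(*)=5
  10: ids {3} → COUNT(*)=1

Omar | 3 ; Tara | 1 ; Owen | 5 ; Yuki | 1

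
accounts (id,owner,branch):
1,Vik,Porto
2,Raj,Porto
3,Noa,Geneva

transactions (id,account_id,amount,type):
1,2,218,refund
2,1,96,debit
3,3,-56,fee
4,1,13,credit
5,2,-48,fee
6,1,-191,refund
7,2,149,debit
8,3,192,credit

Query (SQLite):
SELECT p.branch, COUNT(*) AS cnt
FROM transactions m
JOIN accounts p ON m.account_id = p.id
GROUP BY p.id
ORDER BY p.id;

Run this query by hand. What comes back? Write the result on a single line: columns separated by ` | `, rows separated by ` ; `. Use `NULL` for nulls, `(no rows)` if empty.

Join each transactions row to its accounts via account_id.
Group joined rows by accounts.id; compute COUNT(*) per group.
  1: ids {2, 4, 6} → COUNT(*)=3
  2: ids {1, 5, 7} → COUNT(*)=3
  3: ids {3, 8} → COUNT(*)=2

Porto | 3 ; Porto | 3 ; Geneva | 2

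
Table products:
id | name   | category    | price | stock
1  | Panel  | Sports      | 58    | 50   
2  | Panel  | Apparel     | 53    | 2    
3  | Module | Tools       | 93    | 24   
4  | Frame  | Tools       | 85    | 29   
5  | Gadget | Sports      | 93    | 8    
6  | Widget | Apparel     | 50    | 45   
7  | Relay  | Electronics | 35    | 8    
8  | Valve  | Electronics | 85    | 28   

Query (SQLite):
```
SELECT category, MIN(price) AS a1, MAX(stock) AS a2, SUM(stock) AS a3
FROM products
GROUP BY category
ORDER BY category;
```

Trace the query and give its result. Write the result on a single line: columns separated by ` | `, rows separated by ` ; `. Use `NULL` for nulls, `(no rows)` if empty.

Apparel | 50 | 45 | 47 ; Electronics | 35 | 28 | 36 ; Sports | 58 | 50 | 58 ; Tools | 85 | 29 | 53

Group products by category.
Per group compute: MIN(price), MAX(stock), SUM(stock).
  Apparel: ids {2, 6} → MIN(price)=50, MAX(stock)=45, SUM(stock)=47
  Electronics: ids {7, 8} → MIN(price)=35, MAX(stock)=28, SUM(stock)=36
  Sports: ids {1, 5} → MIN(price)=58, MAX(stock)=50, SUM(stock)=58
  Tools: ids {3, 4} → MIN(price)=85, MAX(stock)=29, SUM(stock)=53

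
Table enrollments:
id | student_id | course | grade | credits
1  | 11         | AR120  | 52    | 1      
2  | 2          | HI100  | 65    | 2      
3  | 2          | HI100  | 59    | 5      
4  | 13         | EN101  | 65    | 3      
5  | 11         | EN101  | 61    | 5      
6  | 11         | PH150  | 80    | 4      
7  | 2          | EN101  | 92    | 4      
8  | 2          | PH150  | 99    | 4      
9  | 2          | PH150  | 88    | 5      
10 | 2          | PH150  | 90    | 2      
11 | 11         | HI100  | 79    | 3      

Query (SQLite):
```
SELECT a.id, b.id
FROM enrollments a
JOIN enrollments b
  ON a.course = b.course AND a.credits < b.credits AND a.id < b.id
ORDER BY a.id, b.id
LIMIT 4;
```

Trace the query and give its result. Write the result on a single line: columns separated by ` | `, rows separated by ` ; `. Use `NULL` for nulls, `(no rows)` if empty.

2 | 3 ; 2 | 11 ; 4 | 5 ; 4 | 7

Pairs (a,b) with same course, a.credits < b.credits, a.id < b.id.
course groups: AR120:{1} EN101:{4,5,7} HI100:{2,3,11} PH150:{6,8,9,10}
Ordered by (a.id, b.id); first 4.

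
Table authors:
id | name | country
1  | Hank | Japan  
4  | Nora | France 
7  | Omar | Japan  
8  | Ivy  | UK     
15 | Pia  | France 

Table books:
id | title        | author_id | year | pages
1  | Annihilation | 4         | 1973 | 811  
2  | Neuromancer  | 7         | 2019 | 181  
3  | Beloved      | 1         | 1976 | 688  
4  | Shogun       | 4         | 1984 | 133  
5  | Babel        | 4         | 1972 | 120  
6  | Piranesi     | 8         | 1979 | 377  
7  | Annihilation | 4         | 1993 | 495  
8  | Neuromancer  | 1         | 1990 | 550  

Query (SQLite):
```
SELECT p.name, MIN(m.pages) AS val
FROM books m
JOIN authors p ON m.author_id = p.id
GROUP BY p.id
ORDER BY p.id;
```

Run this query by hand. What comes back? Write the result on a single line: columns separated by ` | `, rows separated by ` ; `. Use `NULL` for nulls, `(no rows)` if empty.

Join each books row to its authors via author_id.
Group joined rows by authors.id; compute MIN(m.pages) per group.
  1: ids {3, 8} → MIN(m.pages)=550
  4: ids {1, 4, 5, 7} → MIN(m.pages)=120
  7: ids {2} → MIN(m.pages)=181
  8: ids {6} → MIN(m.pages)=377

Hank | 550 ; Nora | 120 ; Omar | 181 ; Ivy | 377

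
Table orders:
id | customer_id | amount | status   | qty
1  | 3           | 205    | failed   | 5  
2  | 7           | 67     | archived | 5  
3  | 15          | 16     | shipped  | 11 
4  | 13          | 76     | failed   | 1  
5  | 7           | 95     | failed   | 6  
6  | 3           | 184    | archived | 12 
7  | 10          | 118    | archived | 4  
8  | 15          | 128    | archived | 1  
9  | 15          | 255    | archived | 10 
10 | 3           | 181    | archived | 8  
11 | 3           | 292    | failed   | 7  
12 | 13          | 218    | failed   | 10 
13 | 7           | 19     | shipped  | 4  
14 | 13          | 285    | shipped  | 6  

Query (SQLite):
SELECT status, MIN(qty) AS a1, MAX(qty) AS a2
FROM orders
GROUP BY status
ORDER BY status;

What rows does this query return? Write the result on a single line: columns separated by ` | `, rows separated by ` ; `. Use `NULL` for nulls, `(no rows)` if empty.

archived | 1 | 12 ; failed | 1 | 10 ; shipped | 4 | 11

Group orders by status.
Per group compute: MIN(qty), MAX(qty).
  archived: ids {2, 6, 7, 8, 9, 10} → MIN(qty)=1, MAX(qty)=12
  failed: ids {1, 4, 5, 11, 12} → MIN(qty)=1, MAX(qty)=10
  shipped: ids {3, 13, 14} → MIN(qty)=4, MAX(qty)=11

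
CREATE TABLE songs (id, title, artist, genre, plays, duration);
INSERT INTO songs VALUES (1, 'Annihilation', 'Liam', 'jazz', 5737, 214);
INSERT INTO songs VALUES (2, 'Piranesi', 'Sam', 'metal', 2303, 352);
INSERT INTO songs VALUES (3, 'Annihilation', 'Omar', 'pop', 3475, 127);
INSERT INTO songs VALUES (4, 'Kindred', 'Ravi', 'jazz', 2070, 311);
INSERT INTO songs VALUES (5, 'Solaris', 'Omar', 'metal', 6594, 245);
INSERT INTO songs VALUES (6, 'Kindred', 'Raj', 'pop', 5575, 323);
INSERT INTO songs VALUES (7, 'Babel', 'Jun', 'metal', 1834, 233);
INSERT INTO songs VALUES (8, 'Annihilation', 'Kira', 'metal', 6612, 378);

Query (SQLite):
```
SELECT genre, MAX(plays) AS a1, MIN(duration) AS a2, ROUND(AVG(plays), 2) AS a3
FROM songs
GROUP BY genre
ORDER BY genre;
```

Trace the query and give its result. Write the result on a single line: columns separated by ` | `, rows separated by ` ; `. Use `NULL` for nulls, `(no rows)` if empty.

jazz | 5737 | 214 | 3903.5 ; metal | 6612 | 233 | 4335.75 ; pop | 5575 | 127 | 4525

Group songs by genre.
Per group compute: MAX(plays), MIN(duration), ROUND(AVG(plays), 2).
  jazz: ids {1, 4} → MAX(plays)=5737, MIN(duration)=214, ROUND(AVG(plays), 2)=3903.5
  metal: ids {2, 5, 7, 8} → MAX(plays)=6612, MIN(duration)=233, ROUND(AVG(plays), 2)=4335.75
  pop: ids {3, 6} → MAX(plays)=5575, MIN(duration)=127, ROUND(AVG(plays), 2)=4525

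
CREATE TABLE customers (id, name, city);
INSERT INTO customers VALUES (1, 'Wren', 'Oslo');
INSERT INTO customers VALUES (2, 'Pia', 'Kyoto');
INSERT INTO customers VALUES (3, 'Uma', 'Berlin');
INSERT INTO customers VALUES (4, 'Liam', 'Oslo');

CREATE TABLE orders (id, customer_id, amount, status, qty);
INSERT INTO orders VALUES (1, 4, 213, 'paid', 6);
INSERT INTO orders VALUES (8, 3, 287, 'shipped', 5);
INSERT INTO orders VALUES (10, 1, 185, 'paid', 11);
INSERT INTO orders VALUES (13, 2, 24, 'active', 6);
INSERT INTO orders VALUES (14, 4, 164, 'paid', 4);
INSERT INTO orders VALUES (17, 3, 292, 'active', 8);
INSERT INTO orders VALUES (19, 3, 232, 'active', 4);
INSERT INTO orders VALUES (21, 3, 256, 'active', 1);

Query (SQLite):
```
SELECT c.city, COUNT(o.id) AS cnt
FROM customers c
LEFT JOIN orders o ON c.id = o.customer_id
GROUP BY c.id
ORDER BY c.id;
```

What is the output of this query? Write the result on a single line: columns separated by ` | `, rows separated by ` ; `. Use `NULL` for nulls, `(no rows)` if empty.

Oslo | 1 ; Kyoto | 1 ; Berlin | 4 ; Oslo | 2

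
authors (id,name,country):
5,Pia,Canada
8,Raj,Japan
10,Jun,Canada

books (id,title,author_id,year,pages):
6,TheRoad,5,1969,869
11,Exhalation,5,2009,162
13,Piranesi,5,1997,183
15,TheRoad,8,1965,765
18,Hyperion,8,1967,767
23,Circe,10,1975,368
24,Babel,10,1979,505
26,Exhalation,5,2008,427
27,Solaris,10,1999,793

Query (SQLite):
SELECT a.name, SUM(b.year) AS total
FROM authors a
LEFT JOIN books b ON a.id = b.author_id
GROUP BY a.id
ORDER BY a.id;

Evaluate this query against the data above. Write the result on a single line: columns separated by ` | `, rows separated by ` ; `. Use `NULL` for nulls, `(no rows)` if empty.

LEFT JOIN keeps every authors row; unmatched ones get NULL for books columns.
Group by authors.id and compute SUM(b.year). SUM over an all-NULL group is NULL.
  5: ids {6, 11, 13, 26} → SUM(b.year)=7983
  8: ids {15, 18} → SUM(b.year)=3932
  10: ids {23, 24, 27} → SUM(b.year)=5953

Pia | 7983 ; Raj | 3932 ; Jun | 5953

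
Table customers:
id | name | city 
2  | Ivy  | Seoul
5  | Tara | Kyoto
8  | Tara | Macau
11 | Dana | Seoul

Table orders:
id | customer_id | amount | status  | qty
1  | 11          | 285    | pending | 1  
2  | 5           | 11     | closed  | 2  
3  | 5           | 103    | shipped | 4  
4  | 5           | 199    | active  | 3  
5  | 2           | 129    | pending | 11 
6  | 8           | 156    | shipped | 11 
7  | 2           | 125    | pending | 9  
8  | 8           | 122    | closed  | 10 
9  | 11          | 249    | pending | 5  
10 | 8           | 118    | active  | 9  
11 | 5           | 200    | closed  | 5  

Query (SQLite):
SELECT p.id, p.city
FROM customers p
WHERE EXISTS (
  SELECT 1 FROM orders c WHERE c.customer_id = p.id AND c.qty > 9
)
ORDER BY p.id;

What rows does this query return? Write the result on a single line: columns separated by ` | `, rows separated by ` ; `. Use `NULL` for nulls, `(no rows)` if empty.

For each customers row, check whether any orders with matching customer_id has qty > 9.
Keep rows where that is true.

2 | Seoul ; 8 | Macau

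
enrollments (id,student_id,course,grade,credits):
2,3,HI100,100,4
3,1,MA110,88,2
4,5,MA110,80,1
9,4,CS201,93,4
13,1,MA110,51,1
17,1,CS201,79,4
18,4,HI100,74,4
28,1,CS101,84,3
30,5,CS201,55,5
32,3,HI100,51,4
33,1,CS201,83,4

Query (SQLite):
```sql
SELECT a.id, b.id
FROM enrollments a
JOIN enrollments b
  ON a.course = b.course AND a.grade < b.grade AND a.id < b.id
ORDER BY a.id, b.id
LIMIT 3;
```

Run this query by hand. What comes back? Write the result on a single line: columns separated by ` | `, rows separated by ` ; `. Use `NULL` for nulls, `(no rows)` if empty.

17 | 33 ; 30 | 33

Pairs (a,b) with same course, a.grade < b.grade, a.id < b.id.
course groups: CS101:{28} CS201:{9,17,30,33} HI100:{2,18,32} MA110:{3,4,13}
Ordered by (a.id, b.id); first 3.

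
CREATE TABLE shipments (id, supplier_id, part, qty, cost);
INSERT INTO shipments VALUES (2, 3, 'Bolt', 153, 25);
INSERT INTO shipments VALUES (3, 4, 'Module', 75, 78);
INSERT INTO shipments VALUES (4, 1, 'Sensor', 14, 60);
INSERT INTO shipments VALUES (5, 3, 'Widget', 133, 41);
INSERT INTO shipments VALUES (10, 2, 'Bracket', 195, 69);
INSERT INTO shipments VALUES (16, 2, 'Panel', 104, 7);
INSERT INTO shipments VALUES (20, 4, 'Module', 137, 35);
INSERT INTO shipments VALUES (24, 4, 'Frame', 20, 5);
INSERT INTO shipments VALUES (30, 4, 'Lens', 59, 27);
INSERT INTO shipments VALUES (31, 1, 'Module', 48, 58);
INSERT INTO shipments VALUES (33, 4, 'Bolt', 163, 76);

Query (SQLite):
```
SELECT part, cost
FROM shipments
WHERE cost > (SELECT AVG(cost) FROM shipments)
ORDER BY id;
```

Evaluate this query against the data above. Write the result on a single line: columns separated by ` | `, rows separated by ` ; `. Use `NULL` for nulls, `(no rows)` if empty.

Module | 78 ; Sensor | 60 ; Bracket | 69 ; Module | 58 ; Bolt | 76

Scalar subquery: AVG(cost) over all shipments rows = 43.727273 (≈; comparison uses full precision).
Keep rows where cost > that value.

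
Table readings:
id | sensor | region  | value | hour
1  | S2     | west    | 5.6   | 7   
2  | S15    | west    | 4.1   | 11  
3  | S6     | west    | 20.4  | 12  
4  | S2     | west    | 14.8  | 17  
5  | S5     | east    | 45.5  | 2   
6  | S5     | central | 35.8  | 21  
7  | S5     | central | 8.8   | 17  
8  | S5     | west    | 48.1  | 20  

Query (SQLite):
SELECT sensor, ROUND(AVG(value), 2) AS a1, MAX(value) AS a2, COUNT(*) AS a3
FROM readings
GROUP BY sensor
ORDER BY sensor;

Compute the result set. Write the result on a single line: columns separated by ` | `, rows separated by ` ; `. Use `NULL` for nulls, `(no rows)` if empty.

Group readings by sensor.
Per group compute: ROUND(AVG(value), 2), MAX(value), COUNT(*).
  S15: ids {2} → ROUND(AVG(value), 2)=4.1, MAX(value)=4.1, COUNT(*)=1
  S2: ids {1, 4} → ROUND(AVG(value), 2)=10.2, MAX(value)=14.8, COUNT(*)=2
  S5: ids {5, 6, 7, 8} → ROUND(AVG(value), 2)=34.55, MAX(value)=48.1, COUNT(*)=4
  S6: ids {3} → ROUND(AVG(value), 2)=20.4, MAX(value)=20.4, COUNT(*)=1

S15 | 4.1 | 4.1 | 1 ; S2 | 10.2 | 14.8 | 2 ; S5 | 34.55 | 48.1 | 4 ; S6 | 20.4 | 20.4 | 1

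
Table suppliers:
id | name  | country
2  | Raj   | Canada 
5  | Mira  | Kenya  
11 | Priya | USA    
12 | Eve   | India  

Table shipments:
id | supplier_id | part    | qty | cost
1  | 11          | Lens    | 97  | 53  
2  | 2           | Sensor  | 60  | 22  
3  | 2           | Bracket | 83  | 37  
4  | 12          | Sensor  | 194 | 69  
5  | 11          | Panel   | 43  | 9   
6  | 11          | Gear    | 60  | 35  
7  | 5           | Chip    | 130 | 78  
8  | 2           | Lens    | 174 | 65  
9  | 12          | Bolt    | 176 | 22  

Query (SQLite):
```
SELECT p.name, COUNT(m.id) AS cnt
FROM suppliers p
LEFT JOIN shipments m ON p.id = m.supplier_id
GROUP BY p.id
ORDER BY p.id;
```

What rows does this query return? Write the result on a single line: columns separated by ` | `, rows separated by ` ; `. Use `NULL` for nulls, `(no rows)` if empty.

Raj | 3 ; Mira | 1 ; Priya | 3 ; Eve | 2

LEFT JOIN keeps every suppliers row; unmatched ones get NULL for shipments columns.
Group by suppliers.id and compute COUNT(m.id). COUNT(col) of an all-NULL group is 0.
  2: ids {2, 3, 8} → COUNT(m.id)=3
  5: ids {7} → COUNT(m.id)=1
  11: ids {1, 5, 6} → COUNT(m.id)=3
  12: ids {4, 9} → COUNT(m.id)=2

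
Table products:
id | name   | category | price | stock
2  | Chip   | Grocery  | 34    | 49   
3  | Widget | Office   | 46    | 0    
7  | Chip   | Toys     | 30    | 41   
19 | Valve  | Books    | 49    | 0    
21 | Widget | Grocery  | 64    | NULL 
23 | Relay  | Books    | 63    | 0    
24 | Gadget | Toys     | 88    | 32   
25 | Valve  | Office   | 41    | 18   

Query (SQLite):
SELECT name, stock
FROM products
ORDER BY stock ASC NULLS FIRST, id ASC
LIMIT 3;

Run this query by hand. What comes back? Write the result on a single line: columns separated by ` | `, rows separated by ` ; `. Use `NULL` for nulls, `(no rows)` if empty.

Sort by stock asc, tiebreak id asc: (NULL, id=21), (0, id=3), (0, id=19), (0, id=23), (18, id=25), (32, id=24) …. Take first 3.
NULLS FIRST: NULL stock rows go before all non-NULL rows (among themselves ordered by id asc).

Widget | NULL ; Widget | 0 ; Valve | 0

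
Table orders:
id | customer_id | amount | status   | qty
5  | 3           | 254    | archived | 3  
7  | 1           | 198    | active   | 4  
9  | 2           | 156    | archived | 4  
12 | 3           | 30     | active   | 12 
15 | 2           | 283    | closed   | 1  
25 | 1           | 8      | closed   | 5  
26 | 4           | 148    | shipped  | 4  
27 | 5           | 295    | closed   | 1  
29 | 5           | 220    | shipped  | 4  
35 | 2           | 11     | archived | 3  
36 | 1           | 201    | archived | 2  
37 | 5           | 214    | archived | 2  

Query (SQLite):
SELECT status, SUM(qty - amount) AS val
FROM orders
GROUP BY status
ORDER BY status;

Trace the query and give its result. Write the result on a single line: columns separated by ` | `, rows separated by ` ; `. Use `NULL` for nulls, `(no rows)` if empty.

For each row compute qty - amount.
Group by status; take SUM of the expression per group.
  active: ids {7, 12} → SUM(qty - amount)=-212
  archived: ids {5, 9, 35, 36, 37} → SUM(qty - amount)=-822
  closed: ids {15, 25, 27} → SUM(qty - amount)=-579
  shipped: ids {26, 29} → SUM(qty - amount)=-360

active | -212 ; archived | -822 ; closed | -579 ; shipped | -360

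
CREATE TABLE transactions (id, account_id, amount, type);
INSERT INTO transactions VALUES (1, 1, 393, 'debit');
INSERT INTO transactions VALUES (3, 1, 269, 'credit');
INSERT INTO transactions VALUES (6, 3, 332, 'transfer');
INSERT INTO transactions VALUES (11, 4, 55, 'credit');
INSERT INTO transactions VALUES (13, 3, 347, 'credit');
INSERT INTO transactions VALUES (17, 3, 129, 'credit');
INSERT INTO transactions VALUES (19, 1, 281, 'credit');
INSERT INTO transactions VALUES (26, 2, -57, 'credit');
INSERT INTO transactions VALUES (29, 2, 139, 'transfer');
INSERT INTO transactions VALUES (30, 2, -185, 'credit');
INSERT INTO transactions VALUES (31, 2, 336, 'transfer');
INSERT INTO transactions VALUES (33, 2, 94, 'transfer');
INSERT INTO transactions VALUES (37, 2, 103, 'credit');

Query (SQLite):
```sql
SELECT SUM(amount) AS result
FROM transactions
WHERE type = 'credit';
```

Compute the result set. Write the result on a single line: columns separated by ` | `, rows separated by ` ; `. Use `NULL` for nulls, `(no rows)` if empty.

Rows where type='credit' → amount values: [269, 55, 347, 129, 281, -57, -185, 103].
SUM of non-NULL values = 942.

942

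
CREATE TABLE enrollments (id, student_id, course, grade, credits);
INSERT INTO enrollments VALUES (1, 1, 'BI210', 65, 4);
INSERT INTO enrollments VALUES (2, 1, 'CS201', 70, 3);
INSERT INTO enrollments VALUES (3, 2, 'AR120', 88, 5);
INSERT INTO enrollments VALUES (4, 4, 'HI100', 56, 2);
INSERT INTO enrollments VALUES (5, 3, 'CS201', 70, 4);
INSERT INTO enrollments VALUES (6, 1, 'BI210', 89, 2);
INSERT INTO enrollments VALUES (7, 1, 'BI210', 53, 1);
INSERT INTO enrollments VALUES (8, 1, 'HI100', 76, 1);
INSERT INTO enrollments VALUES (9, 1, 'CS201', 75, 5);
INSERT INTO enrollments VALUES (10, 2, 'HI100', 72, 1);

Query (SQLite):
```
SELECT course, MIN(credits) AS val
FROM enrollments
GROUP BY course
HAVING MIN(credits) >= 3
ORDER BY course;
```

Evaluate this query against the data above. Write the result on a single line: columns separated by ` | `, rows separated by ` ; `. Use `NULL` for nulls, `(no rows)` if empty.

Partition enrollments by course; compute MIN(credits) within each group.
HAVING: keep groups where MIN(credits) >= 3.
  AR120: ids {3} → MIN(credits)=5
  BI210: ids {1, 6, 7} → MIN(credits)=1
  CS201: ids {2, 5, 9} → MIN(credits)=3
  HI100: ids {4, 8, 10} → MIN(credits)=1

AR120 | 5 ; CS201 | 3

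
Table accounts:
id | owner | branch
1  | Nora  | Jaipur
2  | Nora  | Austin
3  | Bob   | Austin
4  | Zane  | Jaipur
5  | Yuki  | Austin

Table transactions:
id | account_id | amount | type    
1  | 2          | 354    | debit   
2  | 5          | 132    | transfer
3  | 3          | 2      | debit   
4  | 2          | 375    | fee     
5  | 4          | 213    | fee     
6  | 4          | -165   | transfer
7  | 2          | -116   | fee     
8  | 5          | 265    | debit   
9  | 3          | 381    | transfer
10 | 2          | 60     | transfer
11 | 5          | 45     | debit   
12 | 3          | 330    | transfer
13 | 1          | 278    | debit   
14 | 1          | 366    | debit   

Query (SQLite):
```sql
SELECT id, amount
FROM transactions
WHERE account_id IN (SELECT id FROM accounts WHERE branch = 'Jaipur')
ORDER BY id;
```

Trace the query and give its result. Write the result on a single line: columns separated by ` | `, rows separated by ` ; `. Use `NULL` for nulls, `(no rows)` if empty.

5 | 213 ; 6 | -165 ; 13 | 278 ; 14 | 366

Inner query: accounts.id where branch = 'Jaipur'.
Outer: keep transactions rows whose account_id is in that set.
Inner query → {1, 4}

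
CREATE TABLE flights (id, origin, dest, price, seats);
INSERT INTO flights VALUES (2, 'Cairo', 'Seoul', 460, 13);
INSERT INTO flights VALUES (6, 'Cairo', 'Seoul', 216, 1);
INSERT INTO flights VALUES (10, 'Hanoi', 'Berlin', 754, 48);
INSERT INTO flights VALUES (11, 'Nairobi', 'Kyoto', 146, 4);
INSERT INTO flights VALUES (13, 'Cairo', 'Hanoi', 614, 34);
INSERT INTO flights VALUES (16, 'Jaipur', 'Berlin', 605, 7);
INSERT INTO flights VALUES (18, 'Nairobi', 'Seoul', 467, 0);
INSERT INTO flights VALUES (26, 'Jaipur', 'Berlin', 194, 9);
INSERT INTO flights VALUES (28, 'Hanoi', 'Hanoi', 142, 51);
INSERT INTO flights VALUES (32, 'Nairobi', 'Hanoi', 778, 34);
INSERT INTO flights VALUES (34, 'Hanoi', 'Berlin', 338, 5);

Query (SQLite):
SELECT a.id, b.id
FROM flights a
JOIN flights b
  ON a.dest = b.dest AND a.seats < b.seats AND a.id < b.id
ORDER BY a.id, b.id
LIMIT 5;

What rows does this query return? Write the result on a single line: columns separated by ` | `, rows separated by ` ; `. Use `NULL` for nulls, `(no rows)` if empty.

13 | 28 ; 16 | 26

Pairs (a,b) with same dest, a.seats < b.seats, a.id < b.id.
dest groups: Berlin:{10,16,26,34} Hanoi:{13,28,32} Kyoto:{11} Seoul:{2,6,18}
Ordered by (a.id, b.id); first 5.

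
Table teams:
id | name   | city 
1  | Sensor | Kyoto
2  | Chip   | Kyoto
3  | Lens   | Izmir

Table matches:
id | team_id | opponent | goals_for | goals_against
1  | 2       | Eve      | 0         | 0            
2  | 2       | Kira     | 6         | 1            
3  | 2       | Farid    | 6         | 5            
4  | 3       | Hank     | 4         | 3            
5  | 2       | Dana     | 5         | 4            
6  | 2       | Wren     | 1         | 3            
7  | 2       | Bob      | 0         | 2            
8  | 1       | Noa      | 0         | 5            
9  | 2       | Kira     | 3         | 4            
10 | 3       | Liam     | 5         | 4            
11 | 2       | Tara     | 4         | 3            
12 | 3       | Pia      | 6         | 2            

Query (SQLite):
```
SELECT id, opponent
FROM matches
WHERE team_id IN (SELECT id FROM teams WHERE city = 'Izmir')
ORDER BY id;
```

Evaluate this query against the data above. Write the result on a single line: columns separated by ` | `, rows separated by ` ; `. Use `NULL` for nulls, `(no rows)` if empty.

Inner query: teams.id where city = 'Izmir'.
Outer: keep matches rows whose team_id is in that set.
Inner query → {3}

4 | Hank ; 10 | Liam ; 12 | Pia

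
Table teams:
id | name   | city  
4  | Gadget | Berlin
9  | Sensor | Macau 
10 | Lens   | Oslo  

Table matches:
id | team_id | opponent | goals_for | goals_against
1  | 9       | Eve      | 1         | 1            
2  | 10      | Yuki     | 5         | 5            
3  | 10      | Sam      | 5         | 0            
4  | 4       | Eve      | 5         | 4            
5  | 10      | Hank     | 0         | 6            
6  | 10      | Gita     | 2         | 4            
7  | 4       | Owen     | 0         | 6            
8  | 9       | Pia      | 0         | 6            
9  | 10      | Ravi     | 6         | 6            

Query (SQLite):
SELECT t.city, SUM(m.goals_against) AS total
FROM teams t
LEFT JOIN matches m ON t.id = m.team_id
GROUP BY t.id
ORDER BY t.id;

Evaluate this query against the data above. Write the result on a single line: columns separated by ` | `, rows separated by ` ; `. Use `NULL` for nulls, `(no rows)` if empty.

Berlin | 10 ; Macau | 7 ; Oslo | 21

LEFT JOIN keeps every teams row; unmatched ones get NULL for matches columns.
Group by teams.id and compute SUM(m.goals_against). SUM over an all-NULL group is NULL.
  4: ids {4, 7} → SUM(m.goals_against)=10
  9: ids {1, 8} → SUM(m.goals_against)=7
  10: ids {2, 3, 5, 6, 9} → SUM(m.goals_against)=21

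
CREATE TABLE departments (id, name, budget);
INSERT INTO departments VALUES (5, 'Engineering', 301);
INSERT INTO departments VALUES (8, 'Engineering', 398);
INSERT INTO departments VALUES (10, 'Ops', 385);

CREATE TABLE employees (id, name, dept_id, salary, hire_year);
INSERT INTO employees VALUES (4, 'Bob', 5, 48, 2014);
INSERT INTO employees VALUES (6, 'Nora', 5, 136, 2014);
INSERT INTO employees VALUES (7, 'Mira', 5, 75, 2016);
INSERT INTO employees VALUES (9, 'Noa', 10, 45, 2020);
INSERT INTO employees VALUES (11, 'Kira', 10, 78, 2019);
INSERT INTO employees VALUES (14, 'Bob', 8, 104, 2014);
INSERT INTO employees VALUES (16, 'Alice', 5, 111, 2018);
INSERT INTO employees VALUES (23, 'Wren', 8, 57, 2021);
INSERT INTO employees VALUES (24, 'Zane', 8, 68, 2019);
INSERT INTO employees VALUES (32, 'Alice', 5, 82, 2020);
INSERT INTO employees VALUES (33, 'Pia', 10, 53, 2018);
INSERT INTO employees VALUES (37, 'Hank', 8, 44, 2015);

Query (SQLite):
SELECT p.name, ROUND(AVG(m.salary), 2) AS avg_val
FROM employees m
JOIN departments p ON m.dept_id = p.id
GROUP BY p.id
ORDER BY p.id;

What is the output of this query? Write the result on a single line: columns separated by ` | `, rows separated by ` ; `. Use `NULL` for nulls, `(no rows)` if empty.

Engineering | 90.4 ; Engineering | 68.25 ; Ops | 58.67

Join each employees row to its departments via dept_id.
Group joined rows by departments.id; compute ROUND(AVG(m.salary), 2) per group.
  5: ids {4, 6, 7, 16, 32} → ROUND(AVG(m.salary), 2)=90.4
  8: ids {14, 23, 24, 37} → ROUND(AVG(m.salary), 2)=68.25
  10: ids {9, 11, 33} → ROUND(AVG(m.salary), 2)=58.67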